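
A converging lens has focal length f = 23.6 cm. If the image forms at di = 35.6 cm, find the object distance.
1/do = 1/f − 1/di → do = 70.01 cm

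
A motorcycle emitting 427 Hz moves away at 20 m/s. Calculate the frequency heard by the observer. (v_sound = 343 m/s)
f_obs = f·v/(v + v_s) = 403.5 Hz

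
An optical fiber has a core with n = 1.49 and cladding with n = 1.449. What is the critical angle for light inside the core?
θc = arcsin(n_cladding/n_core) = 76.53°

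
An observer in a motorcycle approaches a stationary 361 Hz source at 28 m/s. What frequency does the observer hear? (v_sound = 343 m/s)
f_obs = f·(v + v_o)/v = 390.5 Hz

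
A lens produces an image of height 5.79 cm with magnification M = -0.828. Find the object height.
ho = |hi|/|M| = 6.993 cm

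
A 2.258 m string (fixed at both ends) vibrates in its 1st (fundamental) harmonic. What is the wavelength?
λₙ = 2L/n = 4.516 m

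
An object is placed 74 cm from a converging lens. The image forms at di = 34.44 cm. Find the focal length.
1/f = 1/do + 1/di → f = 23.5 cm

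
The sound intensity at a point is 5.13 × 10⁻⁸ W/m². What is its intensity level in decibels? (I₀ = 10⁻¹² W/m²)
β = 10·log₁₀(I/I₀) = 47.1 dB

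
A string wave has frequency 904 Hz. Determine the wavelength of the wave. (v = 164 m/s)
λ = v/f = 0.1814 m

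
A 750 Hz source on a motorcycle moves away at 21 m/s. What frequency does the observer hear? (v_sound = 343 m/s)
f_obs = f·v/(v + v_s) = 706.7 Hz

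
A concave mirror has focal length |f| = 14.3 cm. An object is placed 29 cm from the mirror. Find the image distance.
f = +14.3 cm (concave); 1/di = 1/f − 1/do → di = 28.21 cm (real image, in front of mirror)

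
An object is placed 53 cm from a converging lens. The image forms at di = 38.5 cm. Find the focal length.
1/f = 1/do + 1/di → f = 22.3 cm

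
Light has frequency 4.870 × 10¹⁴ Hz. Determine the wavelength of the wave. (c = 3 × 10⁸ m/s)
λ = c/f = 616 nm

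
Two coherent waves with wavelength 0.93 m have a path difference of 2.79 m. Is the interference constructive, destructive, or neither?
constructive — path difference = 3λ, a whole number of wavelengths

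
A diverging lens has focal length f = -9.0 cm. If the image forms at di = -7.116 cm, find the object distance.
1/do = 1/f − 1/di → do = 33.99 cm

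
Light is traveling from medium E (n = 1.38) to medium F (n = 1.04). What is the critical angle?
θc = arcsin(n₂/n₁) = 48.91°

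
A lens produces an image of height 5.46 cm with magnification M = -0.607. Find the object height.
ho = |hi|/|M| = 8.995 cm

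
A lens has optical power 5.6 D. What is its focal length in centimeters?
f = 1/P = 17.86 cm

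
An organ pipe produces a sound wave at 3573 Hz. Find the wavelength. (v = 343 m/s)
λ = v/f = 0.096 m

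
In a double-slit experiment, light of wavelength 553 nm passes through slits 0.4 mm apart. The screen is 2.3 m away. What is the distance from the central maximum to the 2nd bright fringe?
y = mλL/d = 6.359 mm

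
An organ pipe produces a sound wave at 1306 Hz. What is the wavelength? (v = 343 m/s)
λ = v/f = 0.2626 m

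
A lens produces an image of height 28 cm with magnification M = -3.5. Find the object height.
ho = |hi|/|M| = 8 cm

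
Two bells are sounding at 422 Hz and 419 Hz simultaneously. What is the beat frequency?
3 Hz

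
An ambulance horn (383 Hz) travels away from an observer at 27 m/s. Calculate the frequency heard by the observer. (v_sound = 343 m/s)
f_obs = f·v/(v + v_s) = 355.1 Hz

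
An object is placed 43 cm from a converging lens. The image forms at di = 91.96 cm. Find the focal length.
1/f = 1/do + 1/di → f = 29.3 cm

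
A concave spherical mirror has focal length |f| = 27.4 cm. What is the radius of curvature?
R = 2|f| = 54.8 cm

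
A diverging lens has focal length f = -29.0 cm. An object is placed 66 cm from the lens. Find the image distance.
1/di = 1/f − 1/do → di = -20.15 cm (virtual image)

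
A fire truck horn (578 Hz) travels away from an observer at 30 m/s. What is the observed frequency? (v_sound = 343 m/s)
f_obs = f·v/(v + v_s) = 531.5 Hz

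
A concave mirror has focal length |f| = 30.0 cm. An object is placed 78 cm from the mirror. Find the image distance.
f = +30.0 cm (concave); 1/di = 1/f − 1/do → di = 48.75 cm (real image, in front of mirror)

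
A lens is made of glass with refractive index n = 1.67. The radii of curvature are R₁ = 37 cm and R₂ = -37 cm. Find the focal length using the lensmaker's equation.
1/f = (n − 1)(1/R₁ − 1/R₂) → f = 27.61 cm (converging lens)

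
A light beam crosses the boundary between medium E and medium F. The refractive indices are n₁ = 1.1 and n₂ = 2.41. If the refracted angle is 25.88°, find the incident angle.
sin θ₁ = (n₂/n₁)·sin θ₂ → θ₁ = 73°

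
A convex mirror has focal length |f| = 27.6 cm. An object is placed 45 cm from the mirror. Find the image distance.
f = −27.6 cm (convex); 1/di = 1/f − 1/do → di = -17.11 cm (virtual image, behind mirror)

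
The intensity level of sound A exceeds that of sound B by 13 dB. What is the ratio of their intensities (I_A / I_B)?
I_A/I_B = 10^(Δβ/10) = 19.95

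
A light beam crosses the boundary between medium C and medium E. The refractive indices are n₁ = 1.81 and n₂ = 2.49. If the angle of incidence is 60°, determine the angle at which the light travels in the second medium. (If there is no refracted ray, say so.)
sin θ₂ = (n₁/n₂)·sin θ₁ = 0.6295 → θ₂ = 39.01°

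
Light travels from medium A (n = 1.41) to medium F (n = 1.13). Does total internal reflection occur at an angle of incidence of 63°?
θc = arcsin(n₂/n₁) = 53.27°; 63° > θc, so yes — total internal reflection.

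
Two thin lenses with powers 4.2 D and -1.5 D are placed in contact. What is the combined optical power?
P_total = P₁ + P₂ = 2.7 D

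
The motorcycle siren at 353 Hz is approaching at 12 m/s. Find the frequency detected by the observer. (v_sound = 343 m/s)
f_obs = f·v/(v − v_s) = 365.8 Hz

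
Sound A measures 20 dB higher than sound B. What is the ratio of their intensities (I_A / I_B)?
I_A/I_B = 10^(Δβ/10) = 100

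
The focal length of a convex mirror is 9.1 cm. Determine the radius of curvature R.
R = 2|f| = 18.2 cm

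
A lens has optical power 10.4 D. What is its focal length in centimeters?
f = 1/P = 9.615 cm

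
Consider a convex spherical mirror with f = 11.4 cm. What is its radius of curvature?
R = 2|f| = 22.8 cm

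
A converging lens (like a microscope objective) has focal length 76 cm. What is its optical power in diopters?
P = 1/f = 1.316 D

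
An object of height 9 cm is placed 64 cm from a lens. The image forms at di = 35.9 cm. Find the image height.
hi = (-di/do) × ho = -5.048 cm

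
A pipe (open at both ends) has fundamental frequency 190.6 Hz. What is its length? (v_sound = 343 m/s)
L = v/(2f₁) = 0.8998 m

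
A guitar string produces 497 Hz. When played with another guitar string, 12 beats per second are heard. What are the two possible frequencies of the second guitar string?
f₂ = 497 ± 12 Hz → 509 Hz or 485 Hz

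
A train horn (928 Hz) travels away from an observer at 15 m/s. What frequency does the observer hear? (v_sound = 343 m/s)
f_obs = f·v/(v + v_s) = 889.1 Hz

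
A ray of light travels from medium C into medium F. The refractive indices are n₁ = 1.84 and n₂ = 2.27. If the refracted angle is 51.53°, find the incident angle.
sin θ₁ = (n₂/n₁)·sin θ₂ → θ₁ = 74.99°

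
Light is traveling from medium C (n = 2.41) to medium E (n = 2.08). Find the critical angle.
θc = arcsin(n₂/n₁) = 59.66°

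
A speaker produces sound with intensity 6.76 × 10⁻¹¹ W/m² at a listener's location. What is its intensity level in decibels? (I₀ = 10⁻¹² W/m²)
β = 10·log₁₀(I/I₀) = 18.3 dB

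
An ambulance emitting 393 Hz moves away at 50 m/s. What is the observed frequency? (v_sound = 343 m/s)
f_obs = f·v/(v + v_s) = 343 Hz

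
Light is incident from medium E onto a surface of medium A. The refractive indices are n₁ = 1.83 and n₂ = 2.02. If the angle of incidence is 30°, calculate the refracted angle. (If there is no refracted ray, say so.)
sin θ₂ = (n₁/n₂)·sin θ₁ = 0.453 → θ₂ = 26.93°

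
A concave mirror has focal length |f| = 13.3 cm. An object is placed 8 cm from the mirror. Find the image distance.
f = +13.3 cm (concave); 1/di = 1/f − 1/do → di = -20.08 cm (virtual image, behind mirror)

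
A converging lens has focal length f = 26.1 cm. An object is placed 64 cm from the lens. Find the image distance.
1/di = 1/f − 1/do → di = 44.07 cm (real image)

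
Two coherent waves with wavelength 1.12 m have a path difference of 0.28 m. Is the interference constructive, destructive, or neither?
neither (partial) — path difference = 0.25λ, neither a whole number of wavelengths nor an odd multiple of λ/2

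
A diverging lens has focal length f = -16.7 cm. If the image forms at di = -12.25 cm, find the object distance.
1/do = 1/f − 1/di → do = 45.97 cm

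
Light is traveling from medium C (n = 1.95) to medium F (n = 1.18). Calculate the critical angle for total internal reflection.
θc = arcsin(n₂/n₁) = 37.24°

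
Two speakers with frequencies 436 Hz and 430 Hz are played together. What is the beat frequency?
6 Hz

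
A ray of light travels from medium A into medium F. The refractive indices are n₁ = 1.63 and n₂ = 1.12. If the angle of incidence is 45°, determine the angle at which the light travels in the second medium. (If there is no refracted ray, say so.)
sin θ₂ = (n₁/n₂)·sin θ₁ = 1.029 > 1, so there is no refracted ray — the light undergoes total internal reflection.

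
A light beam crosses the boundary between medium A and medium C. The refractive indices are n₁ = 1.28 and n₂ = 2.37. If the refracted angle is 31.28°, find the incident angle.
sin θ₁ = (n₂/n₁)·sin θ₂ → θ₁ = 74.02°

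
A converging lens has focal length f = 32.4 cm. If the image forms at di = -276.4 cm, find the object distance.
1/do = 1/f − 1/di → do = 29 cm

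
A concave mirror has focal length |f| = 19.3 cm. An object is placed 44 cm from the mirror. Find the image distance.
f = +19.3 cm (concave); 1/di = 1/f − 1/do → di = 34.38 cm (real image, in front of mirror)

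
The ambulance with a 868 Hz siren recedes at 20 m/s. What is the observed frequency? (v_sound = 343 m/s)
f_obs = f·v/(v + v_s) = 820.2 Hz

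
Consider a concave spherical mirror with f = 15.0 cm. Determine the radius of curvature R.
R = 2|f| = 30 cm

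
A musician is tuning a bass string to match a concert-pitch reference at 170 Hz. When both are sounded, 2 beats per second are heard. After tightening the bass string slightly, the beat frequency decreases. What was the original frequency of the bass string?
168 Hz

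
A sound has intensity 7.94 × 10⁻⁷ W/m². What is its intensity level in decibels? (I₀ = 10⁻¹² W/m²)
β = 10·log₁₀(I/I₀) = 59 dB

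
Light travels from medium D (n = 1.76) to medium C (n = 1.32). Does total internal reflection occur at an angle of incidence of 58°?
θc = arcsin(n₂/n₁) = 48.59°; 58° > θc, so yes — total internal reflection.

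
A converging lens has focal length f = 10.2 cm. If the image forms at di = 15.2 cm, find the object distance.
1/do = 1/f − 1/di → do = 31.01 cm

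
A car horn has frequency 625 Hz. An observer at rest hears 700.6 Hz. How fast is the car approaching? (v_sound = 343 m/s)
v_s = v·(1 − f/f_obs) = 37.01 m/s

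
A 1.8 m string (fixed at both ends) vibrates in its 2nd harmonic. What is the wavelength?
λₙ = 2L/n = 1.8 m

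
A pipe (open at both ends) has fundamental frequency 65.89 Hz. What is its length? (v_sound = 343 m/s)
L = v/(2f₁) = 2.603 m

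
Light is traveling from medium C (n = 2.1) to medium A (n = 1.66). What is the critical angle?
θc = arcsin(n₂/n₁) = 52.23°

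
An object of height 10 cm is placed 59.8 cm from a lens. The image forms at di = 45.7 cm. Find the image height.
hi = (-di/do) × ho = -7.642 cm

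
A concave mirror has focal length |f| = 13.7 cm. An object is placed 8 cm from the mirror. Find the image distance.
f = +13.7 cm (concave); 1/di = 1/f − 1/do → di = -19.23 cm (virtual image, behind mirror)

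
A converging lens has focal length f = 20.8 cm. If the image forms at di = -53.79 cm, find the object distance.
1/do = 1/f − 1/di → do = 15 cm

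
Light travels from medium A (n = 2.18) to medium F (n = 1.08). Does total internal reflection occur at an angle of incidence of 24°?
θc = arcsin(n₂/n₁) = 29.7°; 24° < θc, so no — the ray refracts.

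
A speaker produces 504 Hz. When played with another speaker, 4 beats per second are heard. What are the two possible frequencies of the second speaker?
f₂ = 504 ± 4 Hz → 508 Hz or 500 Hz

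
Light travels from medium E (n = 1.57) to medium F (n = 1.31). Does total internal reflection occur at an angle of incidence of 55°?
θc = arcsin(n₂/n₁) = 56.55°; 55° < θc, so no — the ray refracts.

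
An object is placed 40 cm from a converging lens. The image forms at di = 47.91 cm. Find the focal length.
1/f = 1/do + 1/di → f = 21.8 cm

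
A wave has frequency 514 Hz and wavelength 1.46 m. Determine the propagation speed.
v = fλ = 750.4 m/s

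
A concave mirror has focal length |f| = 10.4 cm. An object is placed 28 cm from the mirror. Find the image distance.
f = +10.4 cm (concave); 1/di = 1/f − 1/do → di = 16.55 cm (real image, in front of mirror)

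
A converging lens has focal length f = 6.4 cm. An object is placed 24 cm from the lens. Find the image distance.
1/di = 1/f − 1/do → di = 8.727 cm (real image)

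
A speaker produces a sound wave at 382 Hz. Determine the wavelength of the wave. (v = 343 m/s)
λ = v/f = 0.8979 m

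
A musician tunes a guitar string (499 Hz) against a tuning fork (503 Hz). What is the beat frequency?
4 Hz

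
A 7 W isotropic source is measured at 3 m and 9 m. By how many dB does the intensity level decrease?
Δβ = 20·log₁₀(r₂/r₁) = 9.542 dB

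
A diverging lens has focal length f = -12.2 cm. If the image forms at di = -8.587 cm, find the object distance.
1/do = 1/f − 1/di → do = 29 cm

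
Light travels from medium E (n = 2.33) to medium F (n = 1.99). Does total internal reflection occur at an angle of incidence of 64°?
θc = arcsin(n₂/n₁) = 58.66°; 64° > θc, so yes — total internal reflection.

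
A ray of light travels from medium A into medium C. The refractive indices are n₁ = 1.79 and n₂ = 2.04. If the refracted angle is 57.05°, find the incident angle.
sin θ₁ = (n₂/n₁)·sin θ₂ → θ₁ = 73.01°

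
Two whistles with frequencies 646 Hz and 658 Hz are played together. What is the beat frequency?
12 Hz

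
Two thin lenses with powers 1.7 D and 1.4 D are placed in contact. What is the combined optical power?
P_total = P₁ + P₂ = 3.1 D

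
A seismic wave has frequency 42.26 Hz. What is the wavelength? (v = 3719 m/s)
λ = v/f = 88 m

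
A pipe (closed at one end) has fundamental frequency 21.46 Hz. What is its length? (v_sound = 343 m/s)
L = v/(4f₁) = 3.996 m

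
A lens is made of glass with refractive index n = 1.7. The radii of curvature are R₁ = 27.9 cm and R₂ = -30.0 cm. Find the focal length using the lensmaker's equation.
1/f = (n − 1)(1/R₁ − 1/R₂) → f = 20.65 cm (converging lens)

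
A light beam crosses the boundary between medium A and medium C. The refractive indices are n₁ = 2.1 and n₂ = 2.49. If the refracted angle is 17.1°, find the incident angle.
sin θ₁ = (n₂/n₁)·sin θ₂ → θ₁ = 20.4°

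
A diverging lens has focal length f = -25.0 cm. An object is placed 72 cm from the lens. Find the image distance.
1/di = 1/f − 1/do → di = -18.56 cm (virtual image)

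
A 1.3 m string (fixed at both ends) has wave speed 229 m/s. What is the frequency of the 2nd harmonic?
fₙ = nv/(2L) = 176.2 Hz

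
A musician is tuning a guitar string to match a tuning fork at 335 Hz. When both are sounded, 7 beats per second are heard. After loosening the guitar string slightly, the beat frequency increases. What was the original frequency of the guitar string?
328 Hz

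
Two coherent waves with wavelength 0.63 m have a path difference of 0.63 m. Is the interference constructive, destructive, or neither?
constructive — path difference = 1λ, a whole number of wavelengths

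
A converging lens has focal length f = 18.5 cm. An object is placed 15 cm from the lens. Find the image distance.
1/di = 1/f − 1/do → di = -79.29 cm (virtual image)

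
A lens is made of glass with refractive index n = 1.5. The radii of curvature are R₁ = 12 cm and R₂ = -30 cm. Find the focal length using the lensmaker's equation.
1/f = (n − 1)(1/R₁ − 1/R₂) → f = 17.14 cm (converging lens)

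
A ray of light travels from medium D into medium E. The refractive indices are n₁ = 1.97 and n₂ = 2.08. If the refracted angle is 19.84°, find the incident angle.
sin θ₁ = (n₂/n₁)·sin θ₂ → θ₁ = 21°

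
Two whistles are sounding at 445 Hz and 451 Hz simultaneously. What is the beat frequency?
6 Hz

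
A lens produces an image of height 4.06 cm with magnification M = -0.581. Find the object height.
ho = |hi|/|M| = 6.988 cm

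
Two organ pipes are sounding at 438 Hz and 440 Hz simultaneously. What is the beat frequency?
2 Hz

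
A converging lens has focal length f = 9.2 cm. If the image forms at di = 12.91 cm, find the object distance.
1/do = 1/f − 1/di → do = 32.01 cm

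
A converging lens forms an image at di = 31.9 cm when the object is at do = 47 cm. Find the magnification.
M = −di/do = -0.6787 (inverted image)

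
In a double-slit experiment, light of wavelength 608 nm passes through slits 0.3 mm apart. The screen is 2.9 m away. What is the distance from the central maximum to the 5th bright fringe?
y = mλL/d = 29.39 mm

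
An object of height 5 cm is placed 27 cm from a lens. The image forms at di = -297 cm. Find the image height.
hi = (-di/do) × ho = 55 cm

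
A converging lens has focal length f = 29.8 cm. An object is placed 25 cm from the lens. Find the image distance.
1/di = 1/f − 1/do → di = -155.2 cm (virtual image)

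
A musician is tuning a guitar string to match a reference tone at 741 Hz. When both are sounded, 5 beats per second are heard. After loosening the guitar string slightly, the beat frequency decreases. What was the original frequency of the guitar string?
746 Hz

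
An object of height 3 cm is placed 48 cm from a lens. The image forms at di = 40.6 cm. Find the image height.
hi = (-di/do) × ho = -2.538 cm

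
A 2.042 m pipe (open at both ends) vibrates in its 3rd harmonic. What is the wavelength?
λₙ = 2L/n = 1.361 m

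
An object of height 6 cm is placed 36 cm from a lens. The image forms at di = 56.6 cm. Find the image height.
hi = (-di/do) × ho = -9.433 cm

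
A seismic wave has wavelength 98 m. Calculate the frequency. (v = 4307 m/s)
f = v/λ = 43.95 Hz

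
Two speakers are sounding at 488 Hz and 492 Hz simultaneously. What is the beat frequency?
4 Hz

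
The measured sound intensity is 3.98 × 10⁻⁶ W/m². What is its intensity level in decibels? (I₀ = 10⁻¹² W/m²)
β = 10·log₁₀(I/I₀) = 66 dB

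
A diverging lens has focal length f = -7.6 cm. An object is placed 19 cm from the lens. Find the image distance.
1/di = 1/f − 1/do → di = -5.429 cm (virtual image)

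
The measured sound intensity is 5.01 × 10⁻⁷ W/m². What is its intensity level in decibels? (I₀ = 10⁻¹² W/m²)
β = 10·log₁₀(I/I₀) = 57 dB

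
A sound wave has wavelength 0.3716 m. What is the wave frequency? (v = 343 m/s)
f = v/λ = 923 Hz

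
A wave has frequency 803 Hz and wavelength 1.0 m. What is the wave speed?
v = fλ = 803 m/s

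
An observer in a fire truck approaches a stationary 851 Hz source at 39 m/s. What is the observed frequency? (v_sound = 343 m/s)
f_obs = f·(v + v_o)/v = 947.8 Hz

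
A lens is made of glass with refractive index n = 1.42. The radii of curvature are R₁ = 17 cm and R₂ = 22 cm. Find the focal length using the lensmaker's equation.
1/f = (n − 1)(1/R₁ − 1/R₂) → f = 178.1 cm (converging lens)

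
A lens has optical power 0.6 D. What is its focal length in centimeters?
f = 1/P = 166.7 cm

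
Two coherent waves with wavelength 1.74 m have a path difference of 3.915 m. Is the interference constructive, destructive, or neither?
neither (partial) — path difference = 2.25λ, neither a whole number of wavelengths nor an odd multiple of λ/2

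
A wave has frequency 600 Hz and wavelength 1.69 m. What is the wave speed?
v = fλ = 1014 m/s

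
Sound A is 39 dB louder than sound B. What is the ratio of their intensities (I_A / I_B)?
I_A/I_B = 10^(Δβ/10) = 7943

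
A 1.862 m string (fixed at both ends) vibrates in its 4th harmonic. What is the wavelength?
λₙ = 2L/n = 0.931 m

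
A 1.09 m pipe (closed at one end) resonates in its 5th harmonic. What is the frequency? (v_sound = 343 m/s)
fₙ = nv/(4L) = 393.3 Hz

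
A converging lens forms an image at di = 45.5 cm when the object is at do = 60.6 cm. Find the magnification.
M = −di/do = -0.7508 (inverted image)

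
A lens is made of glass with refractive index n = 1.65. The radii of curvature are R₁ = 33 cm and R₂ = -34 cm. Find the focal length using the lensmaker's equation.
1/f = (n − 1)(1/R₁ − 1/R₂) → f = 25.76 cm (converging lens)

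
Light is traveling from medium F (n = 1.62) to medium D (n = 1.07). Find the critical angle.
θc = arcsin(n₂/n₁) = 41.34°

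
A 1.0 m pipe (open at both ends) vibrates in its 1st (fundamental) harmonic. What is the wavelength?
λₙ = 2L/n = 2 m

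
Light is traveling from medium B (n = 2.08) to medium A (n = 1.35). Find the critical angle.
θc = arcsin(n₂/n₁) = 40.47°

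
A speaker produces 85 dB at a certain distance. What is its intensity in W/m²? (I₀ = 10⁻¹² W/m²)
I = I₀·10^(β/10) = 3.16 × 10⁻⁴ W/m²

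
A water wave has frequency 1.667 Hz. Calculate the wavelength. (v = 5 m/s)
λ = v/f = 2.999 m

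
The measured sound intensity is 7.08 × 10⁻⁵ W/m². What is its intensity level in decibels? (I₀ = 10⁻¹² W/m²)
β = 10·log₁₀(I/I₀) = 78.5 dB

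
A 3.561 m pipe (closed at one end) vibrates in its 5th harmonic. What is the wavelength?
λₙ = 4L/n = 2.849 m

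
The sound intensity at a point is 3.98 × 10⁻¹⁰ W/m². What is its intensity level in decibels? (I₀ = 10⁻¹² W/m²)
β = 10·log₁₀(I/I₀) = 26 dB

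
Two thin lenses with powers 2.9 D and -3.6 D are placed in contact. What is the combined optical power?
P_total = P₁ + P₂ = -0.7 D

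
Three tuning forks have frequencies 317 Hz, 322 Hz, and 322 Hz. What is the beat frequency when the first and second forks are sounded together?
5 Hz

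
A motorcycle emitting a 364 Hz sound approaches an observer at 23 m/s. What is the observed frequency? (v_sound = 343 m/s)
f_obs = f·v/(v − v_s) = 390.2 Hz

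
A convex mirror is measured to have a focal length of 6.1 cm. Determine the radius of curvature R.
R = 2|f| = 12.2 cm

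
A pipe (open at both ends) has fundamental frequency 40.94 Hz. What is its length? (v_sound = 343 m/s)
L = v/(2f₁) = 4.189 m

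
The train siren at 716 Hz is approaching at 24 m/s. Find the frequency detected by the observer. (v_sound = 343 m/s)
f_obs = f·v/(v − v_s) = 769.9 Hz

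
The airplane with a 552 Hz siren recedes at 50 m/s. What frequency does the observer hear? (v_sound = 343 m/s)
f_obs = f·v/(v + v_s) = 481.8 Hz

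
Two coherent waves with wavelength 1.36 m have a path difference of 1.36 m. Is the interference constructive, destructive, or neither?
constructive — path difference = 1λ, a whole number of wavelengths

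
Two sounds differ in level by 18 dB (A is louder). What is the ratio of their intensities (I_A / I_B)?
I_A/I_B = 10^(Δβ/10) = 63.1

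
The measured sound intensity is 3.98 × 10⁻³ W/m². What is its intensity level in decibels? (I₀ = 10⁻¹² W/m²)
β = 10·log₁₀(I/I₀) = 96 dB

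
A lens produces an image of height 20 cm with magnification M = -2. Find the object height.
ho = |hi|/|M| = 10 cm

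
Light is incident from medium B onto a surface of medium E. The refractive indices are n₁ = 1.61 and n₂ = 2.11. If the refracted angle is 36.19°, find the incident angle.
sin θ₁ = (n₂/n₁)·sin θ₂ → θ₁ = 50.7°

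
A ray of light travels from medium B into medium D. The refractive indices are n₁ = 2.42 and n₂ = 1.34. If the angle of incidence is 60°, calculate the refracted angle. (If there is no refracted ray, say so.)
sin θ₂ = (n₁/n₂)·sin θ₁ = 1.564 > 1, so there is no refracted ray — the light undergoes total internal reflection.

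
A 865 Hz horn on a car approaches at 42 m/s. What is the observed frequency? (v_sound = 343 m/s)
f_obs = f·v/(v − v_s) = 985.7 Hz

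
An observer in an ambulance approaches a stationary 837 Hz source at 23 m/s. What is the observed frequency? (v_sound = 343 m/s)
f_obs = f·(v + v_o)/v = 893.1 Hz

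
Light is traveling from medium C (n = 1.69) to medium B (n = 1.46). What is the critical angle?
θc = arcsin(n₂/n₁) = 59.76°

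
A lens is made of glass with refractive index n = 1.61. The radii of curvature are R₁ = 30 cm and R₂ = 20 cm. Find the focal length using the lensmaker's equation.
1/f = (n − 1)(1/R₁ − 1/R₂) → f = -98.36 cm (diverging lens)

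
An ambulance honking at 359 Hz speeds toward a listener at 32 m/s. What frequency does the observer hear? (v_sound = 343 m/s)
f_obs = f·v/(v − v_s) = 395.9 Hz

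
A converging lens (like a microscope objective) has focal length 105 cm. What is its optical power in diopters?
P = 1/f = 0.9524 D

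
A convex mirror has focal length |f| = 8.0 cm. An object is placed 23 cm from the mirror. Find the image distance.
f = −8.0 cm (convex); 1/di = 1/f − 1/do → di = -5.935 cm (virtual image, behind mirror)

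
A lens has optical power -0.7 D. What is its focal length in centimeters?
f = 1/P = -142.9 cm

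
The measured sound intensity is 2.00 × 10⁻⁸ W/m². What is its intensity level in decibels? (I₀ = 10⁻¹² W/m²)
β = 10·log₁₀(I/I₀) = 43.01 dB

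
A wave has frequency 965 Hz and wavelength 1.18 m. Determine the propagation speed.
v = fλ = 1139 m/s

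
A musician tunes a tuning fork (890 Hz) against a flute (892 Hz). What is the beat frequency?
2 Hz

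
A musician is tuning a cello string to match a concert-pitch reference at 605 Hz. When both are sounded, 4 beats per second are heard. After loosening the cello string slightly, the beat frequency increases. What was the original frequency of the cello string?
601 Hz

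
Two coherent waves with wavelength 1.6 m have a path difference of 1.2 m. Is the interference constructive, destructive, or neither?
neither (partial) — path difference = 0.75λ, neither a whole number of wavelengths nor an odd multiple of λ/2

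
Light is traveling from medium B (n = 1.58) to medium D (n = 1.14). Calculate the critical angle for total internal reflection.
θc = arcsin(n₂/n₁) = 46.18°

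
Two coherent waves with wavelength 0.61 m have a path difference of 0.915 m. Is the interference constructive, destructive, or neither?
destructive — path difference = 1.5λ, an odd multiple of λ/2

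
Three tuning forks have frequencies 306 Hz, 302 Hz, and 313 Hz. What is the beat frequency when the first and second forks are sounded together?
4 Hz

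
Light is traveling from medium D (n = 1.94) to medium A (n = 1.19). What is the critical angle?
θc = arcsin(n₂/n₁) = 37.84°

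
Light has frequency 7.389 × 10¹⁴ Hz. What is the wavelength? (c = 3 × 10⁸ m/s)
λ = c/f = 406 nm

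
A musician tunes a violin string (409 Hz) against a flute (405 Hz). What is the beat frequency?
4 Hz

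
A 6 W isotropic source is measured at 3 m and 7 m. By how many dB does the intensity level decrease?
Δβ = 20·log₁₀(r₂/r₁) = 7.36 dB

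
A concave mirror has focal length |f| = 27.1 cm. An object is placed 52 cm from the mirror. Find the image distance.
f = +27.1 cm (concave); 1/di = 1/f − 1/do → di = 56.59 cm (real image, in front of mirror)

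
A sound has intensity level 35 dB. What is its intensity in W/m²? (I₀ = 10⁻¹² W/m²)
I = I₀·10^(β/10) = 3.16 × 10⁻⁹ W/m²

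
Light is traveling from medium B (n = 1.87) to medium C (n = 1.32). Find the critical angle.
θc = arcsin(n₂/n₁) = 44.9°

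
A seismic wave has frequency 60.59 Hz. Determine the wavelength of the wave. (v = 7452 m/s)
λ = v/f = 123 m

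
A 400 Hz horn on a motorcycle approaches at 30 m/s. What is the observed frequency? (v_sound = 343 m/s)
f_obs = f·v/(v − v_s) = 438.3 Hz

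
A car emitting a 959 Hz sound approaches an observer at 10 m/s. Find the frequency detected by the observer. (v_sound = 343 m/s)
f_obs = f·v/(v − v_s) = 987.8 Hz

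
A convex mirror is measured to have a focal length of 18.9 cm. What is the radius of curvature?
R = 2|f| = 37.8 cm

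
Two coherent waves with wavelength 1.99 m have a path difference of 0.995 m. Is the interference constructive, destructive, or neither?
destructive — path difference = 0.5λ, an odd multiple of λ/2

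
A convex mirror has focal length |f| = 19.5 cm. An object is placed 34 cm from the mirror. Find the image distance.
f = −19.5 cm (convex); 1/di = 1/f − 1/do → di = -12.39 cm (virtual image, behind mirror)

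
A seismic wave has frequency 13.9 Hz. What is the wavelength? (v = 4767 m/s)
λ = v/f = 342.9 m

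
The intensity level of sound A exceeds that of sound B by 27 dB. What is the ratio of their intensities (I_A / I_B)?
I_A/I_B = 10^(Δβ/10) = 501.2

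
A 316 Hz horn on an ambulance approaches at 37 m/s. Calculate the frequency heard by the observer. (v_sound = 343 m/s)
f_obs = f·v/(v − v_s) = 354.2 Hz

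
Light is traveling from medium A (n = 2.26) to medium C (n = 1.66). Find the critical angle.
θc = arcsin(n₂/n₁) = 47.27°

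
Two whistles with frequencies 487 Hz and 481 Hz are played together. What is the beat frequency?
6 Hz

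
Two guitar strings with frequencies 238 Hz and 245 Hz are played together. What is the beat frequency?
7 Hz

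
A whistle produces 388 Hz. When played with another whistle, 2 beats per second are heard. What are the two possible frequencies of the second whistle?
f₂ = 388 ± 2 Hz → 390 Hz or 386 Hz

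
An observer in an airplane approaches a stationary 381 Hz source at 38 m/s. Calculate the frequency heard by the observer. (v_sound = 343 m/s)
f_obs = f·(v + v_o)/v = 423.2 Hz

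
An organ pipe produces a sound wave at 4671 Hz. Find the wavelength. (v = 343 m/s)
λ = v/f = 0.07343 m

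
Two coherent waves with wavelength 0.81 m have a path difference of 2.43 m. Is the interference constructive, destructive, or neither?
constructive — path difference = 3λ, a whole number of wavelengths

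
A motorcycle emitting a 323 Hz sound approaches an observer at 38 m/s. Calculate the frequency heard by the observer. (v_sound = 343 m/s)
f_obs = f·v/(v − v_s) = 363.2 Hz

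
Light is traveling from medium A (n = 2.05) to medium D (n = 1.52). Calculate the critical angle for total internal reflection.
θc = arcsin(n₂/n₁) = 47.86°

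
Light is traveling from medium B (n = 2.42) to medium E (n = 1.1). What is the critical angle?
θc = arcsin(n₂/n₁) = 27.04°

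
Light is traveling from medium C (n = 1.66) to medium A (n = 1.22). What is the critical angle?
θc = arcsin(n₂/n₁) = 47.3°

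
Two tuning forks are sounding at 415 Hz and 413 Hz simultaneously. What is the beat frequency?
2 Hz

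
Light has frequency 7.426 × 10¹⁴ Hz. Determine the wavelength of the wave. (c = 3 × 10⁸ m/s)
λ = c/f = 404 nm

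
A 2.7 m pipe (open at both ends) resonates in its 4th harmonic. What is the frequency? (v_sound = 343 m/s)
fₙ = nv/(2L) = 254.1 Hz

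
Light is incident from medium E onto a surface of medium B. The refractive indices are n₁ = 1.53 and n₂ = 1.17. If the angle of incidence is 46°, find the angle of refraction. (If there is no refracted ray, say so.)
sin θ₂ = (n₁/n₂)·sin θ₁ = 0.9407 → θ₂ = 70.17°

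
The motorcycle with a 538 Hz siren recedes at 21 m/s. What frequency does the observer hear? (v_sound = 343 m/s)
f_obs = f·v/(v + v_s) = 507 Hz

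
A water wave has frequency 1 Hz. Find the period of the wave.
T = 1/f = 1 s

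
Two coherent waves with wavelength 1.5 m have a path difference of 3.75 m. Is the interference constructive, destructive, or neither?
destructive — path difference = 2.5λ, an odd multiple of λ/2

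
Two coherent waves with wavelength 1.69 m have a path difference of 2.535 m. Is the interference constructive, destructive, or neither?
destructive — path difference = 1.5λ, an odd multiple of λ/2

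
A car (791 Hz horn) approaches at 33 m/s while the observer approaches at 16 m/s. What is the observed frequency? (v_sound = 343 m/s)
f_obs = f·(v + v_o)/(v − v_s) = 916 Hz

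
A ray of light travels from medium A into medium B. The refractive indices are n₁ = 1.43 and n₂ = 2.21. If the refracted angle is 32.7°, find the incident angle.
sin θ₁ = (n₂/n₁)·sin θ₂ → θ₁ = 56.61°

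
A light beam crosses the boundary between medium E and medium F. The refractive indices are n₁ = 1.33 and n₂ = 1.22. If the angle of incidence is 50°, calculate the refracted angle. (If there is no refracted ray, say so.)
sin θ₂ = (n₁/n₂)·sin θ₁ = 0.8351 → θ₂ = 56.63°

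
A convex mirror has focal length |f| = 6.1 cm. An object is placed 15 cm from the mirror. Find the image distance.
f = −6.1 cm (convex); 1/di = 1/f − 1/do → di = -4.336 cm (virtual image, behind mirror)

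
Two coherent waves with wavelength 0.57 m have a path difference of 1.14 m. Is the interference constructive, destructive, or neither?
constructive — path difference = 2λ, a whole number of wavelengths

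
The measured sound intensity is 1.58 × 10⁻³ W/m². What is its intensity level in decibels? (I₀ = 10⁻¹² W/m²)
β = 10·log₁₀(I/I₀) = 91.99 dB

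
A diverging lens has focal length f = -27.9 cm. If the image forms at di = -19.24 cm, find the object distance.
1/do = 1/f − 1/di → do = 61.99 cm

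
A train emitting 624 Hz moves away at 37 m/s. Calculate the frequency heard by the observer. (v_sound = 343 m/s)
f_obs = f·v/(v + v_s) = 563.2 Hz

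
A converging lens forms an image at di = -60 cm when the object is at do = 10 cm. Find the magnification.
M = −di/do = 6 (upright image)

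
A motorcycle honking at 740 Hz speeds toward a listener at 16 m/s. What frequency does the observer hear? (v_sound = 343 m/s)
f_obs = f·v/(v − v_s) = 776.2 Hz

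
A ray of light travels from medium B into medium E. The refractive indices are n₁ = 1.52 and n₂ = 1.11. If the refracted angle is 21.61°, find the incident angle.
sin θ₁ = (n₂/n₁)·sin θ₂ → θ₁ = 15.6°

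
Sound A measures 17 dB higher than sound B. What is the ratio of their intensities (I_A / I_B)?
I_A/I_B = 10^(Δβ/10) = 50.12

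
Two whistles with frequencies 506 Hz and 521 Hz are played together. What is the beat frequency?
15 Hz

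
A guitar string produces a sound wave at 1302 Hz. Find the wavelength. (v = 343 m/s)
λ = v/f = 0.2634 m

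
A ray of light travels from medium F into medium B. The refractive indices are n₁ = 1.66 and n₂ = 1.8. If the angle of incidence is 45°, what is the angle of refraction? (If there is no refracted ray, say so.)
sin θ₂ = (n₁/n₂)·sin θ₁ = 0.6521 → θ₂ = 40.7°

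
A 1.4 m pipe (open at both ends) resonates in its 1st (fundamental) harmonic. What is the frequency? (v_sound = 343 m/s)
fₙ = nv/(2L) = 122.5 Hz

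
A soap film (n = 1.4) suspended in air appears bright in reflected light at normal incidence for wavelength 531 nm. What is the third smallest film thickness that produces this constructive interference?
2nt = (m − ½)λ with m = 3 → t = (m − ½)λ/(2n) = 474.1 nm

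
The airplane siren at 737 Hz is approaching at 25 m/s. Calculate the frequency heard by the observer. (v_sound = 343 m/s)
f_obs = f·v/(v − v_s) = 794.9 Hz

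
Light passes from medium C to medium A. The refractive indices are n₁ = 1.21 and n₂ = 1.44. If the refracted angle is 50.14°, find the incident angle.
sin θ₁ = (n₂/n₁)·sin θ₂ → θ₁ = 66°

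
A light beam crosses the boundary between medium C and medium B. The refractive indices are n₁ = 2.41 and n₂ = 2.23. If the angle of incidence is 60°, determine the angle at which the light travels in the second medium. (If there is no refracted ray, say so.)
sin θ₂ = (n₁/n₂)·sin θ₁ = 0.9359 → θ₂ = 69.38°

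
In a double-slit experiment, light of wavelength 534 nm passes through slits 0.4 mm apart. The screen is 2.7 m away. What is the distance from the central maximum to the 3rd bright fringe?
y = mλL/d = 10.81 mm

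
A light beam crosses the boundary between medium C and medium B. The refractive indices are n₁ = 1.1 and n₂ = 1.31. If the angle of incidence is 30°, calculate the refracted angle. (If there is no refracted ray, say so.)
sin θ₂ = (n₁/n₂)·sin θ₁ = 0.4198 → θ₂ = 24.82°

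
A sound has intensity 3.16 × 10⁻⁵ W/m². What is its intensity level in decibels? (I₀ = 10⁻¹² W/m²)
β = 10·log₁₀(I/I₀) = 75 dB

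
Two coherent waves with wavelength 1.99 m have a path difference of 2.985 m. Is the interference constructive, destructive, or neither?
destructive — path difference = 1.5λ, an odd multiple of λ/2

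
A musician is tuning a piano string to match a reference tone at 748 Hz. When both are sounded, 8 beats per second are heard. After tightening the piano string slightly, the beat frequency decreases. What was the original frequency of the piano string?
740 Hz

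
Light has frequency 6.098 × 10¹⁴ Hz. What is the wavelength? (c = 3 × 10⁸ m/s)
λ = c/f = 492 nm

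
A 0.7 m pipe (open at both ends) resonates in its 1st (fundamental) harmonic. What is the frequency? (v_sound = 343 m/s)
fₙ = nv/(2L) = 245 Hz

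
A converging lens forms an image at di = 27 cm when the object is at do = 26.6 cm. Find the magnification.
M = −di/do = -1.015 (inverted image)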